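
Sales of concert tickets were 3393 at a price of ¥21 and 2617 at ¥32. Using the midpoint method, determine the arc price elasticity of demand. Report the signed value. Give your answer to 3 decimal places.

ΔQ = 2617 − 3393 = -776; ΔP = 32 − 21 = 11.
Midpoints: P̄ = 26.50, Q̄ = 3005.0.
ε = (ΔQ/ΔP)(P̄/Q̄) = (-776/11)(26.50/3005.0).

-0.622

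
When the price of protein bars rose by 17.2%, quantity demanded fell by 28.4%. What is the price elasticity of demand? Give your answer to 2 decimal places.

-1.65

ε = %ΔQ / %ΔP = (-28.4)/(17.2) = -1.651.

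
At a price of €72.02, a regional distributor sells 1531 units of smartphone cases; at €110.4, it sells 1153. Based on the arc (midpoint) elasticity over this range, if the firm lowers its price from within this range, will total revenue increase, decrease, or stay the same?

decrease

Arc ε = (-378/38.38)(91.21/1342.0) ≈ -0.669.
|ε| = 0.67 < 1, so demand is inelastic. A price cut therefore reduces total revenue.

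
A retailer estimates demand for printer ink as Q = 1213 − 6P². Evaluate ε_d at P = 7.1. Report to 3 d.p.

At P = 7.1, Q = 910.540.
dQ/dP = −12P = -85.200.
ε = (dQ/dP)(P/Q) = (-85.200)(7.1/910.540).
|ε| < 1, so demand is inelastic at this price.

-0.664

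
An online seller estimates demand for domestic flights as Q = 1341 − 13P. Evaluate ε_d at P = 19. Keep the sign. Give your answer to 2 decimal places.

At P = 19, Q = 1094.
dQ/dP = −13.
ε = (dQ/dP)(P/Q) = (-13)(19/1094).
|ε| < 1, so demand is inelastic at this price.

-0.23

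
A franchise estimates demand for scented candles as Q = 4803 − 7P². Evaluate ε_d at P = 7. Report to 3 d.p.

-0.154

At P = 7, Q = 4460.
dQ/dP = −14P = -98.
ε = (dQ/dP)(P/Q) = (-98)(7/4460).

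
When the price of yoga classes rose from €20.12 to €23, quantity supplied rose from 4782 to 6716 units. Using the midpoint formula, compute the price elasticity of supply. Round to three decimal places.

ΔQ = 6716 − 4782 = 1934; ΔP = 23 − 20.12 = 2.88.
Midpoints: P̄ = 21.56, Q̄ = 5749.0.
ε_s = (ΔQ/ΔP)(P̄/Q̄) = (1934/2.88)(21.56/5749.0).

2.518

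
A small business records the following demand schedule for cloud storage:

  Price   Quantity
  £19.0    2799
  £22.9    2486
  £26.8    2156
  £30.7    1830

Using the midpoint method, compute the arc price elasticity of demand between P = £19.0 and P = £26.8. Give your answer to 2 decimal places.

At P = 19.0, Q = 2799; at P = 26.8, Q = 2156.
ΔQ = -643, ΔP = 7.8. Midpoints: P̄ = 22.90, Q̄ = 2477.5.
ε = (ΔQ/ΔP)(P̄/Q̄) = (-643/7.8)(22.90/2477.5).

-0.76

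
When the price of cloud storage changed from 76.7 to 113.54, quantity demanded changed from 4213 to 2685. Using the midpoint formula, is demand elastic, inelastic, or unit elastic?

Arc ε ≈ -1.144.
|ε| = 1.14 > 1.

elastic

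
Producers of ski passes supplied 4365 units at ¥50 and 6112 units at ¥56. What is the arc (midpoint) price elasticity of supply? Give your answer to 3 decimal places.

ΔQ = 6112 − 4365 = 1747; ΔP = 56 − 50 = 6.
Midpoints: P̄ = 53.00, Q̄ = 5238.5.
ε_s = (ΔQ/ΔP)(P̄/Q̄) = (1747/6)(53.00/5238.5).

2.946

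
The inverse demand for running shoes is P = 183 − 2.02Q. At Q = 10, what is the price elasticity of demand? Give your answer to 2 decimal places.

At Q = 10, P = 183 − 2.02(10) = 162.80.
dP/dQ = −2.02, so dQ/dP = 1/(−2.02) = -0.495.
ε = (dQ/dP)(P/Q) = (-0.495)(162.80/10).

-8.06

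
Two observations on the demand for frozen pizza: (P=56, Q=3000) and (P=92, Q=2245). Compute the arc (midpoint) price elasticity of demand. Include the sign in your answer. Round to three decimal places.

-0.592

ΔQ = 2245 − 3000 = -755; ΔP = 92 − 56 = 36.
Midpoints: P̄ = 74.00, Q̄ = 2622.5.
ε = (ΔQ/ΔP)(P̄/Q̄) = (-755/36)(74.00/2622.5).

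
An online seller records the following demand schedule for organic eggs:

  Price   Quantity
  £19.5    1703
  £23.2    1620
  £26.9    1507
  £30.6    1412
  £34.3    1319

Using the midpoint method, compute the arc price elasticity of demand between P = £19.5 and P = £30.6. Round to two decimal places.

-0.42

At P = 19.5, Q = 1703; at P = 30.6, Q = 1412.
ΔQ = -291, ΔP = 11.1. Midpoints: P̄ = 25.05, Q̄ = 1557.5.
ε = (ΔQ/ΔP)(P̄/Q̄) = (-291/11.1)(25.05/1557.5).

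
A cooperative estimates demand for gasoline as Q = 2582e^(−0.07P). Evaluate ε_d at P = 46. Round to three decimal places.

-3.220

At P = 46, Q = 103.164.
dQ/dP = −0.07·2582e^(−0.07P) = −0.07Q = -7.221.
ε = (dQ/dP)(P/Q) = (-7.221)(46/103.164).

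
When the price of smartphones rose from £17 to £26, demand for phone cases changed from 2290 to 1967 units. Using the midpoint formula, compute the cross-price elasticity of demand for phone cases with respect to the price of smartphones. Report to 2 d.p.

ΔQ_x = 1967 − 2290 = -323; ΔP_y = 26 − 17 = 9.
Midpoints: P̄_y = 21.50, Q̄_x = 2128.5.
ε_xy = (ΔQ_x/ΔP_y)(P̄_y/Q̄_x) = (-323/9)(21.50/2128.5).

-0.36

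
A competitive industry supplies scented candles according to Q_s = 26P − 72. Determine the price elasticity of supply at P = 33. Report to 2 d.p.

1.09

At P = 33, Q_s = 786.
dQ_s/dP = 26.
ε_s = (dQ_s/dP)(P/Q_s) = (26)(33/786).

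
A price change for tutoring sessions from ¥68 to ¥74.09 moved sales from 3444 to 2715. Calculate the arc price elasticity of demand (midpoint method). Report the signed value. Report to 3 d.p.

-2.762

ΔQ = 2715 − 3444 = -729; ΔP = 74.09 − 68 = 6.09.
Midpoints: P̄ = 71.05, Q̄ = 3079.5.
ε = (ΔQ/ΔP)(P̄/Q̄) = (-729/6.09)(71.05/3079.5).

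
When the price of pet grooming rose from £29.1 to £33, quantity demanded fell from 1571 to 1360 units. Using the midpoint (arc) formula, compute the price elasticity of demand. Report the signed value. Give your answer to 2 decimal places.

-1.15

ΔQ = 1360 − 1571 = -211; ΔP = 33 − 29.1 = 3.9.
Midpoints: P̄ = 31.05, Q̄ = 1465.5.
ε = (ΔQ/ΔP)(P̄/Q̄) = (-211/3.9)(31.05/1465.5).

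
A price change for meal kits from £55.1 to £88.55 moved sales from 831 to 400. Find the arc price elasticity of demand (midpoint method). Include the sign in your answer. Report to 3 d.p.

-1.504

ΔQ = 400 − 831 = -431; ΔP = 88.55 − 55.1 = 33.45.
Midpoints: P̄ = 71.83, Q̄ = 615.5.
ε = (ΔQ/ΔP)(P̄/Q̄) = (-431/33.45)(71.83/615.5).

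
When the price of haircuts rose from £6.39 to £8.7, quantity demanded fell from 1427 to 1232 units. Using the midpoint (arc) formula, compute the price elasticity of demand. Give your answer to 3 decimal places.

ΔQ = 1232 − 1427 = -195; ΔP = 8.7 − 6.39 = 2.31.
Midpoints: P̄ = 7.54, Q̄ = 1329.5.
ε = (ΔQ/ΔP)(P̄/Q̄) = (-195/2.31)(7.54/1329.5).

-0.479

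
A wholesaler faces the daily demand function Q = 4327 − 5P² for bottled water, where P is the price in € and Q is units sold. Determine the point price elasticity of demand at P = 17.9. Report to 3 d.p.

At P = 17.9, Q = 2724.950.
dQ/dP = −10P = -179.
ε = (dQ/dP)(P/Q) = (-179)(17.9/2724.950).

-1.176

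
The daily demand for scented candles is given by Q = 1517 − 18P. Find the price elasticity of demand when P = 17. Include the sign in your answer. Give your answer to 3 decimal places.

At P = 17, Q = 1211.
dQ/dP = −18.
ε = (dQ/dP)(P/Q) = (-18)(17/1211).
|ε| < 1, so demand is inelastic at this price.

-0.253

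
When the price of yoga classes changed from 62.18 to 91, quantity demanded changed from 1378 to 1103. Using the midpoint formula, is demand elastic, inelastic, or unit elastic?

inelastic

Arc ε ≈ -0.589.
|ε| = 0.59 < 1.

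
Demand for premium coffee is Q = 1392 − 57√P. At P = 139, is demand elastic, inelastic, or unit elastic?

Q = 719.980, dQ/dP = -2.417.
ε = (dQ/dP)(P/Q) ≈ -0.467.
|ε| = 0.47 < 1.

inelastic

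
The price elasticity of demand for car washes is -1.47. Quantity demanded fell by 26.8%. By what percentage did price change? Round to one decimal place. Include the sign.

18.2%

%ΔP ≈ %ΔQ / ε = (-26.8%)/(-1.47) = 18.23%.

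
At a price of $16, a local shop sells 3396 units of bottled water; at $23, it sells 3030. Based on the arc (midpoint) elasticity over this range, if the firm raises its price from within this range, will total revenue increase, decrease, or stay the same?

Arc ε = (-366/7)(19.50/3213.0) ≈ -0.317.
|ε| = 0.32 < 1, so demand is inelastic. A price rise therefore raises total revenue.

increase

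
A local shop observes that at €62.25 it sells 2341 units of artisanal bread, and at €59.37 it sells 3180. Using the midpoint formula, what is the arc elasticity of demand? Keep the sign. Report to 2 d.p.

-6.42

ΔQ = 3180 − 2341 = 839; ΔP = 59.37 − 62.25 = -2.88.
Midpoints: P̄ = 60.81, Q̄ = 2760.5.
ε = (ΔQ/ΔP)(P̄/Q̄) = (839/-2.88)(60.81/2760.5).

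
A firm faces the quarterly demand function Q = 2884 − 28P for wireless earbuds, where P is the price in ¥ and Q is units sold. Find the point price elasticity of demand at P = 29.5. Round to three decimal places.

-0.401

At P = 29.5, Q = 2058.
dQ/dP = −28.
ε = (dQ/dP)(P/Q) = (-28)(29.5/2058).
|ε| < 1, so demand is inelastic at this price.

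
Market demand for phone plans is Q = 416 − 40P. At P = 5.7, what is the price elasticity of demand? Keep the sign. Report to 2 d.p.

At P = 5.7, Q = 188.
dQ/dP = −40.
ε = (dQ/dP)(P/Q) = (-40)(5.7/188).

-1.21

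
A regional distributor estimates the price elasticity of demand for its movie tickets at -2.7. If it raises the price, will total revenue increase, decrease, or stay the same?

|ε| = 2.70 > 1, so demand is elastic. A price rise therefore reduces total revenue.

decrease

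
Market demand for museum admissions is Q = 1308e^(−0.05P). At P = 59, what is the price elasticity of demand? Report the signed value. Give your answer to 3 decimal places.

At P = 59, Q = 68.460.
dQ/dP = −0.05·1308e^(−0.05P) = −0.05Q = -3.423.
ε = (dQ/dP)(P/Q) = (-3.423)(59/68.460).

-2.950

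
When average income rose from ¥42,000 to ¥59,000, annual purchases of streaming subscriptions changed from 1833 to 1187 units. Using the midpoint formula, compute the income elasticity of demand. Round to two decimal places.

-1.27

ΔQ = -646, ΔI = 17000. Midpoints: Ī = 50,500, Q̄ = 1510.0.
ε_I = (ΔQ/ΔI)(Ī/Q̄) = (-646/17000)(50500/1510.0).
ε_I < 0, so the good is inferior.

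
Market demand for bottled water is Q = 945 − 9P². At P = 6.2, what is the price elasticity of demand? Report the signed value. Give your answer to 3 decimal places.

At P = 6.2, Q = 599.040.
dQ/dP = −18P = -111.600.
ε = (dQ/dP)(P/Q) = (-111.600)(6.2/599.040).

-1.155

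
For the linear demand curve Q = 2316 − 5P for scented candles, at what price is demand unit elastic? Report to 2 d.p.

For linear demand Q = a − bP, ε = −bP/(a − bP). |ε| = 1 when bP = a − bP, i.e. P = a/(2b).
P = 2316/(2·5) = 2316/10 = 231.6000.

231.60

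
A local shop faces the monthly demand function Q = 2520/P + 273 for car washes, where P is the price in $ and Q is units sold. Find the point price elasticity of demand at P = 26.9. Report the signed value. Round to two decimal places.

-0.26

At P = 26.9, Q = 366.680.
dQ/dP = −2520/P² = -3.483.
ε = (dQ/dP)(P/Q) = (-3.483)(26.9/366.680).
|ε| < 1, so demand is inelastic at this price.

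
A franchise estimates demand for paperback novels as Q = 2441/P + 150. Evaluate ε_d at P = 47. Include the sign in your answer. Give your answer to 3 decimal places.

-0.257

At P = 47, Q = 201.936.
dQ/dP = −2441/P² = -1.105.
ε = (dQ/dP)(P/Q) = (-1.105)(47/201.936).
|ε| < 1, so demand is inelastic at this price.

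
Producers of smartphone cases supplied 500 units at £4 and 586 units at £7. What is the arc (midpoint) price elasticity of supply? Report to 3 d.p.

ΔQ = 586 − 500 = 86; ΔP = 7 − 4 = 3.
Midpoints: P̄ = 5.50, Q̄ = 543.0.
ε_s = (ΔQ/ΔP)(P̄/Q̄) = (86/3)(5.50/543.0).

0.290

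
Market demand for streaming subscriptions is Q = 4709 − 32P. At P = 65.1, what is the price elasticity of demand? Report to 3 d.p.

At P = 65.1, Q = 2625.800.
dQ/dP = −32.
ε = (dQ/dP)(P/Q) = (-32)(65.1/2625.800).
|ε| < 1, so demand is inelastic at this price.

-0.793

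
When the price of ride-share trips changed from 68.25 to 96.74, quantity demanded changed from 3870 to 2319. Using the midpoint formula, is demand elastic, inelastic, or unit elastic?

Arc ε ≈ -1.451.
|ε| = 1.45 > 1.

elastic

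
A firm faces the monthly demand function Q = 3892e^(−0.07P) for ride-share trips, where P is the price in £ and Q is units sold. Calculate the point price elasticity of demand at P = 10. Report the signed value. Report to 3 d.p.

At P = 10, Q = 1932.710.
dQ/dP = −0.07·3892e^(−0.07P) = −0.07Q = -135.290.
ε = (dQ/dP)(P/Q) = (-135.290)(10/1932.710).

-0.700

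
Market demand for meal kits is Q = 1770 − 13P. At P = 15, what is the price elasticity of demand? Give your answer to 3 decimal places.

-0.124

At P = 15, Q = 1575.
dQ/dP = −13.
ε = (dQ/dP)(P/Q) = (-13)(15/1575).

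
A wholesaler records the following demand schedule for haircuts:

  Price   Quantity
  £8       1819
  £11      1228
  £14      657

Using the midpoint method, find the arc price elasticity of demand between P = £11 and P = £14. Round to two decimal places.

At P = 11, Q = 1228; at P = 14, Q = 657.
ΔQ = -571, ΔP = 3. Midpoints: P̄ = 12.50, Q̄ = 942.5.
ε = (ΔQ/ΔP)(P̄/Q̄) = (-571/3)(12.50/942.5).

-2.52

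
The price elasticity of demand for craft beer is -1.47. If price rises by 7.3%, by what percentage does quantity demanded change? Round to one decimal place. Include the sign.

%ΔQ ≈ ε × %ΔP = (-1.47)(7.3%) = -10.73%.

-10.7%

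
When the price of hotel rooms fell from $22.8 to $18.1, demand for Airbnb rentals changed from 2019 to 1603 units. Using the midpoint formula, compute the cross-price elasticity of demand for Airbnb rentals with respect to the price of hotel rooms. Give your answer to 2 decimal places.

1.00

ΔQ_x = 1603 − 2019 = -416; ΔP_y = 18.1 − 22.8 = -4.7.
Midpoints: P̄_y = 20.45, Q̄_x = 1811.0.
ε_xy = (ΔQ_x/ΔP_y)(P̄_y/Q̄_x) = (-416/-4.7)(20.45/1811.0).
ε_xy > 0, so the goods are substitutes.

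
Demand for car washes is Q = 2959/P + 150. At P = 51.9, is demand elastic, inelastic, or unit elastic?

inelastic

Q = 207.013, dQ/dP = -1.099.
ε = (dQ/dP)(P/Q) ≈ -0.275.
|ε| = 0.28 < 1.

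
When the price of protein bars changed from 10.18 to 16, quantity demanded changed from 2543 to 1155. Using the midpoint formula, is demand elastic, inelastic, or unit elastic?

Arc ε ≈ -1.688.
|ε| = 1.69 > 1.

elastic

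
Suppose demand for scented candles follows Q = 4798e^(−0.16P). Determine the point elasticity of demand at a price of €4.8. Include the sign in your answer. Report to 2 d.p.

-0.77

At P = 4.8, Q = 2225.984.
dQ/dP = −0.16·4798e^(−0.16P) = −0.16Q = -356.157.
ε = (dQ/dP)(P/Q) = (-356.157)(4.8/2225.984).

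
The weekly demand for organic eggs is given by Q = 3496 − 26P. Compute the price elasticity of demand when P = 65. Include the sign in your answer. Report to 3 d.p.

At P = 65, Q = 1806.
dQ/dP = −26.
ε = (dQ/dP)(P/Q) = (-26)(65/1806).
|ε| < 1, so demand is inelastic at this price.

-0.936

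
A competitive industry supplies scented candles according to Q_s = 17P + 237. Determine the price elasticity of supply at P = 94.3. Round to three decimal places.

0.871

At P = 94.3, Q_s = 1840.10.
dQ_s/dP = 17.
ε_s = (dQ_s/dP)(P/Q_s) = (17)(94.3/1840.10).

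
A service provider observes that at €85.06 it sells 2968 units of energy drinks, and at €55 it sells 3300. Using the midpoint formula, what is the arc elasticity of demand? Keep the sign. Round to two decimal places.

-0.25

ΔQ = 3300 − 2968 = 332; ΔP = 55 − 85.06 = -30.06.
Midpoints: P̄ = 70.03, Q̄ = 3134.0.
ε = (ΔQ/ΔP)(P̄/Q̄) = (332/-30.06)(70.03/3134.0).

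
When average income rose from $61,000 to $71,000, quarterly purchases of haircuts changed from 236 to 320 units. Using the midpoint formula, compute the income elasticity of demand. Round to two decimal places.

ΔQ = 84, ΔI = 10000. Midpoints: Ī = 66,000, Q̄ = 278.0.
ε_I = (ΔQ/ΔI)(Ī/Q̄) = (84/10000)(66000/278.0).
ε_I > 0, so the good is normal.

1.99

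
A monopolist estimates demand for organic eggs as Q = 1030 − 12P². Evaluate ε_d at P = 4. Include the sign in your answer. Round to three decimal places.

-0.458

At P = 4, Q = 838.
dQ/dP = −24P = -96.
ε = (dQ/dP)(P/Q) = (-96)(4/838).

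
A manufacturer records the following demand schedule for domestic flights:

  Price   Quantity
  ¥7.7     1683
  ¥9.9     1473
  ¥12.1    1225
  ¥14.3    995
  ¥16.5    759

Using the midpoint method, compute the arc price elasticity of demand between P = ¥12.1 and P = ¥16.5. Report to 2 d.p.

-1.53

At P = 12.1, Q = 1225; at P = 16.5, Q = 759.
ΔQ = -466, ΔP = 4.4. Midpoints: P̄ = 14.30, Q̄ = 992.0.
ε = (ΔQ/ΔP)(P̄/Q̄) = (-466/4.4)(14.30/992.0).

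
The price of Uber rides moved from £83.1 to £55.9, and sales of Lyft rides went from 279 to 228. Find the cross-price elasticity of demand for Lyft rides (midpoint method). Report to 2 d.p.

0.51

ΔQ_x = 228 − 279 = -51; ΔP_y = 55.9 − 83.1 = -27.2.
Midpoints: P̄_y = 69.50, Q̄_x = 253.5.
ε_xy = (ΔQ_x/ΔP_y)(P̄_y/Q̄_x) = (-51/-27.2)(69.50/253.5).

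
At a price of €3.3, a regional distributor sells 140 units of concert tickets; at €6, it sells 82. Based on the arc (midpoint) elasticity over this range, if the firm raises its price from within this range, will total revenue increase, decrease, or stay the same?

increase

Arc ε = (-58/2.7)(4.65/111.0) ≈ -0.900.
|ε| = 0.90 < 1, so demand is inelastic. A price rise therefore raises total revenue.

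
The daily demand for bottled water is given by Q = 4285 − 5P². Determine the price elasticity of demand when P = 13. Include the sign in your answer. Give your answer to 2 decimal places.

At P = 13, Q = 3440.
dQ/dP = −10P = -130.
ε = (dQ/dP)(P/Q) = (-130)(13/3440).
|ε| < 1, so demand is inelastic at this price.

-0.49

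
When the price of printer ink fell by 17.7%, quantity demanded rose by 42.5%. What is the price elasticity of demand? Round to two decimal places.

-2.40

ε = %ΔQ / %ΔP = (42.5)/(-17.7) = -2.401.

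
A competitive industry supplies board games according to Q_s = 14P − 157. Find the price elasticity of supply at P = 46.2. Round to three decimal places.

1.321

At P = 46.2, Q_s = 489.80.
dQ_s/dP = 14.
ε_s = (dQ_s/dP)(P/Q_s) = (14)(46.2/489.80).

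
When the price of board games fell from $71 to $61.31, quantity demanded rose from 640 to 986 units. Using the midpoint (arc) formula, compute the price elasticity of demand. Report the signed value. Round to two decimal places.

ΔQ = 986 − 640 = 346; ΔP = 61.31 − 71 = -9.69.
Midpoints: P̄ = 66.16, Q̄ = 813.0.
ε = (ΔQ/ΔP)(P̄/Q̄) = (346/-9.69)(66.16/813.0).

-2.91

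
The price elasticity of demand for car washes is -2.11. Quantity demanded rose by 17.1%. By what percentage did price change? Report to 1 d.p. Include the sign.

%ΔP ≈ %ΔQ / ε = (17.1%)/(-2.11) = -8.10%.

-8.1%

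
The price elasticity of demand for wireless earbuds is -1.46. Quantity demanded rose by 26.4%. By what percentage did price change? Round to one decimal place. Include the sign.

%ΔP ≈ %ΔQ / ε = (26.4%)/(-1.46) = -18.08%.

-18.1%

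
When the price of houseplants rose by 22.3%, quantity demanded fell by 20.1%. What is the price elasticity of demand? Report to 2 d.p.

-0.90

ε = %ΔQ / %ΔP = (-20.1)/(22.3) = -0.901.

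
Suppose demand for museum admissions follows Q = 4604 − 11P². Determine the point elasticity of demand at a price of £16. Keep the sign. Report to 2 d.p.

At P = 16, Q = 1788.
dQ/dP = −22P = -352.
ε = (dQ/dP)(P/Q) = (-352)(16/1788).
|ε| > 1, so demand is elastic at this price.

-3.15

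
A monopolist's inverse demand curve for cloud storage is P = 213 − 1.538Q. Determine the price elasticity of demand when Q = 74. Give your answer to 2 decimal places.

-0.87

At Q = 74, P = 213 − 1.538(74) = 99.19.
dP/dQ = −1.538, so dQ/dP = 1/(−1.538) = -0.650.
ε = (dQ/dP)(P/Q) = (-0.650)(99.19/74).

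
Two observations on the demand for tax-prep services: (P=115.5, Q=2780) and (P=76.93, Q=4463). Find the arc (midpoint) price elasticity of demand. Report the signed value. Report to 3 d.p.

ΔQ = 4463 − 2780 = 1683; ΔP = 76.93 − 115.5 = -38.57.
Midpoints: P̄ = 96.22, Q̄ = 3621.5.
ε = (ΔQ/ΔP)(P̄/Q̄) = (1683/-38.57)(96.22/3621.5).

-1.159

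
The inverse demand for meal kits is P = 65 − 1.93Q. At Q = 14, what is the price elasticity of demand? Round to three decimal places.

-1.406

At Q = 14, P = 65 − 1.93(14) = 37.98.
dP/dQ = −1.93, so dQ/dP = 1/(−1.93) = -0.518.
ε = (dQ/dP)(P/Q) = (-0.518)(37.98/14).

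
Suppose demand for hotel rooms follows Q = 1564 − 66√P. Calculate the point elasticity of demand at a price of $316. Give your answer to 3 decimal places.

At P = 316, Q = 390.758.
dQ/dP = −66/(2√P) = -1.856.
ε = (dQ/dP)(P/Q) = (-1.856)(316/390.758).
|ε| > 1, so demand is elastic at this price.

-1.501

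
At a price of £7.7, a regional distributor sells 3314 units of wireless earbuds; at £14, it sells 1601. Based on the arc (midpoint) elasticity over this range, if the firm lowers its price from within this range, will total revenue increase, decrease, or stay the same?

increase

Arc ε = (-1713/6.3)(10.85/2457.5) ≈ -1.200.
|ε| = 1.20 > 1, so demand is elastic. A price cut therefore raises total revenue.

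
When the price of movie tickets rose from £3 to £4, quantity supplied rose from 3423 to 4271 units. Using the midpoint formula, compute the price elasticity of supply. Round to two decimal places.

0.77

ΔQ = 4271 − 3423 = 848; ΔP = 4 − 3 = 1.
Midpoints: P̄ = 3.50, Q̄ = 3847.0.
ε_s = (ΔQ/ΔP)(P̄/Q̄) = (848/1)(3.50/3847.0).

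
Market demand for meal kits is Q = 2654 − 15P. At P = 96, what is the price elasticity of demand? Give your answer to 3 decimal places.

-1.186

At P = 96, Q = 1214.
dQ/dP = −15.
ε = (dQ/dP)(P/Q) = (-15)(96/1214).
|ε| > 1, so demand is elastic at this price.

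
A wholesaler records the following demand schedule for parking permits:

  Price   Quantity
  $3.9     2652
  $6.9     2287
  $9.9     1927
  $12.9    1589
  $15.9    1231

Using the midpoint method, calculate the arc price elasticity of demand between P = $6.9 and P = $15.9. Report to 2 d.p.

At P = 6.9, Q = 2287; at P = 15.9, Q = 1231.
ΔQ = -1056, ΔP = 9.0. Midpoints: P̄ = 11.40, Q̄ = 1759.0.
ε = (ΔQ/ΔP)(P̄/Q̄) = (-1056/9.0)(11.40/1759.0).

-0.76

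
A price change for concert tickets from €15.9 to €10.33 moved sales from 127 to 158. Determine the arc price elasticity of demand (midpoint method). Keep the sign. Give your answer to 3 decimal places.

ΔQ = 158 − 127 = 31; ΔP = 10.33 − 15.9 = -5.57.
Midpoints: P̄ = 13.12, Q̄ = 142.5.
ε = (ΔQ/ΔP)(P̄/Q̄) = (31/-5.57)(13.12/142.5).

-0.512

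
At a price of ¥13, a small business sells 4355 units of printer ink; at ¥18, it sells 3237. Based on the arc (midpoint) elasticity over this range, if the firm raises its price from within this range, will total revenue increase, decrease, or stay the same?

Arc ε = (-1118/5)(15.50/3796.0) ≈ -0.913.
|ε| = 0.91 < 1, so demand is inelastic. A price rise therefore raises total revenue.

increase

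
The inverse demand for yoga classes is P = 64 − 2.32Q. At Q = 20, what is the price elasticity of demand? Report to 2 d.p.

At Q = 20, P = 64 − 2.32(20) = 17.60.
dP/dQ = −2.32, so dQ/dP = 1/(−2.32) = -0.431.
ε = (dQ/dP)(P/Q) = (-0.431)(17.60/20).

-0.38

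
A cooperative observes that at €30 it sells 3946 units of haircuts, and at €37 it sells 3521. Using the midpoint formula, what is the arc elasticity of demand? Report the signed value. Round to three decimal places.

-0.545

ΔQ = 3521 − 3946 = -425; ΔP = 37 − 30 = 7.
Midpoints: P̄ = 33.50, Q̄ = 3733.5.
ε = (ΔQ/ΔP)(P̄/Q̄) = (-425/7)(33.50/3733.5).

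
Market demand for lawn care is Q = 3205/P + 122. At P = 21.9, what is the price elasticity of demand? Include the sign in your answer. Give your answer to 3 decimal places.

-0.545

At P = 21.9, Q = 268.347.
dQ/dP = −3205/P² = -6.683.
ε = (dQ/dP)(P/Q) = (-6.683)(21.9/268.347).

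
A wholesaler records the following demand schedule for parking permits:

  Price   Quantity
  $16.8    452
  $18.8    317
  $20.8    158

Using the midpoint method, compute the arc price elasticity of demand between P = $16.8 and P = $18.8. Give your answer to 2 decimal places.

At P = 16.8, Q = 452; at P = 18.8, Q = 317.
ΔQ = -135, ΔP = 2.0. Midpoints: P̄ = 17.80, Q̄ = 384.5.
ε = (ΔQ/ΔP)(P̄/Q̄) = (-135/2.0)(17.80/384.5).

-3.12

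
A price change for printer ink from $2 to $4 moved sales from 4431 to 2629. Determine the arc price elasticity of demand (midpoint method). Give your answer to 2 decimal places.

ΔQ = 2629 − 4431 = -1802; ΔP = 4 − 2 = 2.
Midpoints: P̄ = 3.00, Q̄ = 3530.0.
ε = (ΔQ/ΔP)(P̄/Q̄) = (-1802/2)(3.00/3530.0).

-0.77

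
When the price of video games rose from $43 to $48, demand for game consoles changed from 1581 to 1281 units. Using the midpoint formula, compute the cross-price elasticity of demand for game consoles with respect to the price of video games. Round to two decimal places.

-1.91

ΔQ_x = 1281 − 1581 = -300; ΔP_y = 48 − 43 = 5.
Midpoints: P̄_y = 45.50, Q̄_x = 1431.0.
ε_xy = (ΔQ_x/ΔP_y)(P̄_y/Q̄_x) = (-300/5)(45.50/1431.0).
ε_xy < 0, so the goods are complements.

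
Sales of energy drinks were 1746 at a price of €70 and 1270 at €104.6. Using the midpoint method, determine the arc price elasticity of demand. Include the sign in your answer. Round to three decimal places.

-0.796

ΔQ = 1270 − 1746 = -476; ΔP = 104.6 − 70 = 34.6.
Midpoints: P̄ = 87.30, Q̄ = 1508.0.
ε = (ΔQ/ΔP)(P̄/Q̄) = (-476/34.6)(87.30/1508.0).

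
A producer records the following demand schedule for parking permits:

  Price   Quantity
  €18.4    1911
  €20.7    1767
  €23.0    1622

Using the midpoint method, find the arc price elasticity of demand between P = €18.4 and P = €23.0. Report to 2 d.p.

At P = 18.4, Q = 1911; at P = 23.0, Q = 1622.
ΔQ = -289, ΔP = 4.6. Midpoints: P̄ = 20.70, Q̄ = 1766.5.
ε = (ΔQ/ΔP)(P̄/Q̄) = (-289/4.6)(20.70/1766.5).

-0.74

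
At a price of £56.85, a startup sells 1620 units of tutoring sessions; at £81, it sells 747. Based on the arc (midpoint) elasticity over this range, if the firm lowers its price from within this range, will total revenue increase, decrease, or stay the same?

increase

Arc ε = (-873/24.15)(68.92/1183.5) ≈ -2.105.
|ε| = 2.11 > 1, so demand is elastic. A price cut therefore raises total revenue.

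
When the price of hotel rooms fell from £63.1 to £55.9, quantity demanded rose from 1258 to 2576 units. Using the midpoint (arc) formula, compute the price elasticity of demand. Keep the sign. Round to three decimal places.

ΔQ = 2576 − 1258 = 1318; ΔP = 55.9 − 63.1 = -7.2.
Midpoints: P̄ = 59.50, Q̄ = 1917.0.
ε = (ΔQ/ΔP)(P̄/Q̄) = (1318/-7.2)(59.50/1917.0).

-5.682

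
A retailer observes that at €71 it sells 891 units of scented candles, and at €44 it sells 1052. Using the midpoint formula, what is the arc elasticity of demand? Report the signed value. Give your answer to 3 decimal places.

ΔQ = 1052 − 891 = 161; ΔP = 44 − 71 = -27.
Midpoints: P̄ = 57.50, Q̄ = 971.5.
ε = (ΔQ/ΔP)(P̄/Q̄) = (161/-27)(57.50/971.5).

-0.353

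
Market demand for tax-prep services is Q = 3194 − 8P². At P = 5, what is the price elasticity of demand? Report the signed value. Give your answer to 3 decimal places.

-0.134

At P = 5, Q = 2994.
dQ/dP = −16P = -80.
ε = (dQ/dP)(P/Q) = (-80)(5/2994).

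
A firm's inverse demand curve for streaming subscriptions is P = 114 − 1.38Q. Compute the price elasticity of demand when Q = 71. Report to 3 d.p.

At Q = 71, P = 114 − 1.38(71) = 16.02.
dP/dQ = −1.38, so dQ/dP = 1/(−1.38) = -0.725.
ε = (dQ/dP)(P/Q) = (-0.725)(16.02/71).

-0.164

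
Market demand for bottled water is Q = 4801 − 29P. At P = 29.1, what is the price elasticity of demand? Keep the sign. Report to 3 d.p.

-0.213

At P = 29.1, Q = 3957.100.
dQ/dP = −29.
ε = (dQ/dP)(P/Q) = (-29)(29.1/3957.100).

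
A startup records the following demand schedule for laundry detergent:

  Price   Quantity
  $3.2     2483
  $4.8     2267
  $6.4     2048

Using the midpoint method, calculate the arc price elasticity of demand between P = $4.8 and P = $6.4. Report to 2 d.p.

-0.36

At P = 4.8, Q = 2267; at P = 6.4, Q = 2048.
ΔQ = -219, ΔP = 1.6. Midpoints: P̄ = 5.60, Q̄ = 2157.5.
ε = (ΔQ/ΔP)(P̄/Q̄) = (-219/1.6)(5.60/2157.5).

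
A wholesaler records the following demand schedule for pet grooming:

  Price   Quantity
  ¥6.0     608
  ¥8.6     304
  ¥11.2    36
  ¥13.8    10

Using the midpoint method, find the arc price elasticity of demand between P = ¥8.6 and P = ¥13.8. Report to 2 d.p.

-4.03

At P = 8.6, Q = 304; at P = 13.8, Q = 10.
ΔQ = -294, ΔP = 5.2. Midpoints: P̄ = 11.20, Q̄ = 157.0.
ε = (ΔQ/ΔP)(P̄/Q̄) = (-294/5.2)(11.20/157.0).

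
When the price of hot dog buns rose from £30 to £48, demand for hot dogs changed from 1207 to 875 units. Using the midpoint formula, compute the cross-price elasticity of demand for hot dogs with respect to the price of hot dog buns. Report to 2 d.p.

ΔQ_x = 875 − 1207 = -332; ΔP_y = 48 − 30 = 18.
Midpoints: P̄_y = 39.00, Q̄_x = 1041.0.
ε_xy = (ΔQ_x/ΔP_y)(P̄_y/Q̄_x) = (-332/18)(39.00/1041.0).
ε_xy < 0, so the goods are complements.

-0.69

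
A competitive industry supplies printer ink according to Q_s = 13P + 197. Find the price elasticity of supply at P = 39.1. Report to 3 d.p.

At P = 39.1, Q_s = 705.30.
dQ_s/dP = 13.
ε_s = (dQ_s/dP)(P/Q_s) = (13)(39.1/705.30).

0.721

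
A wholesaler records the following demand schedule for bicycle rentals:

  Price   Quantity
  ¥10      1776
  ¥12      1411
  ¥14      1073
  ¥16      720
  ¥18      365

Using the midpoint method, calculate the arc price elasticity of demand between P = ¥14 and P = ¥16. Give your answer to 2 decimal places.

At P = 14, Q = 1073; at P = 16, Q = 720.
ΔQ = -353, ΔP = 2. Midpoints: P̄ = 15.00, Q̄ = 896.5.
ε = (ΔQ/ΔP)(P̄/Q̄) = (-353/2)(15.00/896.5).

-2.95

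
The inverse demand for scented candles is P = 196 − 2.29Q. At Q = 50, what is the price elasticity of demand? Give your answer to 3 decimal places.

-0.712

At Q = 50, P = 196 − 2.29(50) = 81.50.
dP/dQ = −2.29, so dQ/dP = 1/(−2.29) = -0.437.
ε = (dQ/dP)(P/Q) = (-0.437)(81.50/50).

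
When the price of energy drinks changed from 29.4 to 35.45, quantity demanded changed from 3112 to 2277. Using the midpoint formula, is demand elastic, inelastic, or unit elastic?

Arc ε ≈ -1.661.
|ε| = 1.66 > 1.

elastic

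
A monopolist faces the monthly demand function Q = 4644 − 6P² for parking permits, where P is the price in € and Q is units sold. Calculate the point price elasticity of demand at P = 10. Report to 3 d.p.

-0.297

At P = 10, Q = 4044.
dQ/dP = −12P = -120.
ε = (dQ/dP)(P/Q) = (-120)(10/4044).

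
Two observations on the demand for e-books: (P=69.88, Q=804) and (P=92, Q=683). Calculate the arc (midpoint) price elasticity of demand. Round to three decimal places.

ΔQ = 683 − 804 = -121; ΔP = 92 − 69.88 = 22.12.
Midpoints: P̄ = 80.94, Q̄ = 743.5.
ε = (ΔQ/ΔP)(P̄/Q̄) = (-121/22.12)(80.94/743.5).

-0.596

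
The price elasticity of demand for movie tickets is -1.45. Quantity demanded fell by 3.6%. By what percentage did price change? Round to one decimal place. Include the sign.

%ΔP ≈ %ΔQ / ε = (-3.6%)/(-1.45) = 2.48%.

2.5%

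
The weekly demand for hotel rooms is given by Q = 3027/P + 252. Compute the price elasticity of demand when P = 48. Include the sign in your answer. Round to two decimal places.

At P = 48, Q = 315.062.
dQ/dP = −3027/P² = -1.314.
ε = (dQ/dP)(P/Q) = (-1.314)(48/315.062).

-0.20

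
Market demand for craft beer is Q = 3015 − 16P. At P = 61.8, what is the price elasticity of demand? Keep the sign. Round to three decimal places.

-0.488

At P = 61.8, Q = 2026.200.
dQ/dP = −16.
ε = (dQ/dP)(P/Q) = (-16)(61.8/2026.200).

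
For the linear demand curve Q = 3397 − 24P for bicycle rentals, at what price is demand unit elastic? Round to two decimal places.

70.77

For linear demand Q = a − bP, ε = −bP/(a − bP). |ε| = 1 when bP = a − bP, i.e. P = a/(2b).
P = 3397/(2·24) = 3397/48 = 70.7708.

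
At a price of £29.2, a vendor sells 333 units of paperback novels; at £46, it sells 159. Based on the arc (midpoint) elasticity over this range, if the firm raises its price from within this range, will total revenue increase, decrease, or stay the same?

Arc ε = (-174/16.8)(37.60/246.0) ≈ -1.583.
|ε| = 1.58 > 1, so demand is elastic. A price rise therefore reduces total revenue.

decrease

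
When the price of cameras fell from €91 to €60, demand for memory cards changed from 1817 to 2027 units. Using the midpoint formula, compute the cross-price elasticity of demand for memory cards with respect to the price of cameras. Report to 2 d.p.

ΔQ_x = 2027 − 1817 = 210; ΔP_y = 60 − 91 = -31.
Midpoints: P̄_y = 75.50, Q̄_x = 1922.0.
ε_xy = (ΔQ_x/ΔP_y)(P̄_y/Q̄_x) = (210/-31)(75.50/1922.0).

-0.27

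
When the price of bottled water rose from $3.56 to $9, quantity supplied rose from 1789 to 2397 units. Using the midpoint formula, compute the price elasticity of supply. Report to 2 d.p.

0.34

ΔQ = 2397 − 1789 = 608; ΔP = 9 − 3.56 = 5.44.
Midpoints: P̄ = 6.28, Q̄ = 2093.0.
ε_s = (ΔQ/ΔP)(P̄/Q̄) = (608/5.44)(6.28/2093.0).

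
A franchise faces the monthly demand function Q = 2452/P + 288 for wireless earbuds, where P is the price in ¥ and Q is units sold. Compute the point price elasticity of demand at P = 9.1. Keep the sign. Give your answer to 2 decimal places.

-0.48

At P = 9.1, Q = 557.451.
dQ/dP = −2452/P² = -29.610.
ε = (dQ/dP)(P/Q) = (-29.610)(9.1/557.451).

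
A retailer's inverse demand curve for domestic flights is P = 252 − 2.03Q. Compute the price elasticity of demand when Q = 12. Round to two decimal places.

-9.34

At Q = 12, P = 252 − 2.03(12) = 227.64.
dP/dQ = −2.03, so dQ/dP = 1/(−2.03) = -0.493.
ε = (dQ/dP)(P/Q) = (-0.493)(227.64/12).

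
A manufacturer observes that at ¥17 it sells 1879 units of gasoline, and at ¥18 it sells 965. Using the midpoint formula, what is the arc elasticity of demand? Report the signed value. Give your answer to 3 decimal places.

ΔQ = 965 − 1879 = -914; ΔP = 18 − 17 = 1.
Midpoints: P̄ = 17.50, Q̄ = 1422.0.
ε = (ΔQ/ΔP)(P̄/Q̄) = (-914/1)(17.50/1422.0).

-11.248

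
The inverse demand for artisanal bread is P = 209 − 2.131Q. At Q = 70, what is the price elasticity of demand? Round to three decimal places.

At Q = 70, P = 209 − 2.131(70) = 59.83.
dP/dQ = −2.131, so dQ/dP = 1/(−2.131) = -0.469.
ε = (dQ/dP)(P/Q) = (-0.469)(59.83/70).

-0.401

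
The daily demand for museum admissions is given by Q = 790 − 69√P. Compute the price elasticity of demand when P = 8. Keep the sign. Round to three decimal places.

-0.164

At P = 8, Q = 594.839.
dQ/dP = −69/(2√P) = -12.198.
ε = (dQ/dP)(P/Q) = (-12.198)(8/594.839).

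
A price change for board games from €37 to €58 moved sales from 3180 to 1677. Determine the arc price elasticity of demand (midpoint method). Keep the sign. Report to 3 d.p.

-1.400

ΔQ = 1677 − 3180 = -1503; ΔP = 58 − 37 = 21.
Midpoints: P̄ = 47.50, Q̄ = 2428.5.
ε = (ΔQ/ΔP)(P̄/Q̄) = (-1503/21)(47.50/2428.5).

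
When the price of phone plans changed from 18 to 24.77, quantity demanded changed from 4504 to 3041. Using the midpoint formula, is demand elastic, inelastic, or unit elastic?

Arc ε ≈ -1.225.
|ε| = 1.22 > 1.

elastic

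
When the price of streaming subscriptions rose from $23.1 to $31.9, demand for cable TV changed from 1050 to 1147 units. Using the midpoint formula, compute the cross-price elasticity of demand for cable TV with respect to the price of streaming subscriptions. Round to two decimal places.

ΔQ_x = 1147 − 1050 = 97; ΔP_y = 31.9 − 23.1 = 8.8.
Midpoints: P̄_y = 27.50, Q̄_x = 1098.5.
ε_xy = (ΔQ_x/ΔP_y)(P̄_y/Q̄_x) = (97/8.8)(27.50/1098.5).

0.28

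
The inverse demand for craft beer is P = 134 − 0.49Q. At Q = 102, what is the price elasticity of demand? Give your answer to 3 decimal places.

At Q = 102, P = 134 − 0.49(102) = 84.02.
dP/dQ = −0.49, so dQ/dP = 1/(−0.49) = -2.041.
ε = (dQ/dP)(P/Q) = (-2.041)(84.02/102).

-1.681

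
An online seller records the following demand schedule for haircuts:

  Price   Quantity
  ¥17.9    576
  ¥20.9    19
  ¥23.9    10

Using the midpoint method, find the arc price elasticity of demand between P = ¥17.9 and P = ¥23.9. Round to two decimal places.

At P = 17.9, Q = 576; at P = 23.9, Q = 10.
ΔQ = -566, ΔP = 6.0. Midpoints: P̄ = 20.90, Q̄ = 293.0.
ε = (ΔQ/ΔP)(P̄/Q̄) = (-566/6.0)(20.90/293.0).

-6.73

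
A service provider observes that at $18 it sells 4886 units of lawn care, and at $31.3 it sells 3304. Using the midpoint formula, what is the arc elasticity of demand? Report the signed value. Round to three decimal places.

ΔQ = 3304 − 4886 = -1582; ΔP = 31.3 − 18 = 13.3.
Midpoints: P̄ = 24.65, Q̄ = 4095.0.
ε = (ΔQ/ΔP)(P̄/Q̄) = (-1582/13.3)(24.65/4095.0).

-0.716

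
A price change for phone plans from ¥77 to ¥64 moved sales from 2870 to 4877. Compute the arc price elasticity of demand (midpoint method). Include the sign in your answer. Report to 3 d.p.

-2.810

ΔQ = 4877 − 2870 = 2007; ΔP = 64 − 77 = -13.
Midpoints: P̄ = 70.50, Q̄ = 3873.5.
ε = (ΔQ/ΔP)(P̄/Q̄) = (2007/-13)(70.50/3873.5).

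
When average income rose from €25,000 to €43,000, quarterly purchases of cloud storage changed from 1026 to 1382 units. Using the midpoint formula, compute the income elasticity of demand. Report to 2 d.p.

ΔQ = 356, ΔI = 18000. Midpoints: Ī = 34,000, Q̄ = 1204.0.
ε_I = (ΔQ/ΔI)(Ī/Q̄) = (356/18000)(34000/1204.0).

0.56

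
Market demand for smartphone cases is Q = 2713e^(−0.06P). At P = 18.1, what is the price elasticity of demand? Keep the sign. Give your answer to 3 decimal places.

At P = 18.1, Q = 915.811.
dQ/dP = −0.06·2713e^(−0.06P) = −0.06Q = -54.949.
ε = (dQ/dP)(P/Q) = (-54.949)(18.1/915.811).

-1.086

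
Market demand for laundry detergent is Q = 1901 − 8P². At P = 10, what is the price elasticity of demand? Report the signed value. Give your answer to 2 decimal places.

-1.45

At P = 10, Q = 1101.
dQ/dP = −16P = -160.
ε = (dQ/dP)(P/Q) = (-160)(10/1101).
|ε| > 1, so demand is elastic at this price.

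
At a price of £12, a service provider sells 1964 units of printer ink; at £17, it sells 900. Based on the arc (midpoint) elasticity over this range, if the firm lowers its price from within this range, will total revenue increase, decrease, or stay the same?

Arc ε = (-1064/5)(14.50/1432.0) ≈ -2.155.
|ε| = 2.15 > 1, so demand is elastic. A price cut therefore raises total revenue.

increase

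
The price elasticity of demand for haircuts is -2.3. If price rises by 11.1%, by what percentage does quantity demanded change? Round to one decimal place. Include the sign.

-25.5%

%ΔQ ≈ ε × %ΔP = (-2.3)(11.1%) = -25.53%.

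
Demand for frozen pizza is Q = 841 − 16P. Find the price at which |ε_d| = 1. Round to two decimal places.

For linear demand Q = a − bP, ε = −bP/(a − bP). |ε| = 1 when bP = a − bP, i.e. P = a/(2b).
P = 841/(2·16) = 841/32 = 26.2812.

26.28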